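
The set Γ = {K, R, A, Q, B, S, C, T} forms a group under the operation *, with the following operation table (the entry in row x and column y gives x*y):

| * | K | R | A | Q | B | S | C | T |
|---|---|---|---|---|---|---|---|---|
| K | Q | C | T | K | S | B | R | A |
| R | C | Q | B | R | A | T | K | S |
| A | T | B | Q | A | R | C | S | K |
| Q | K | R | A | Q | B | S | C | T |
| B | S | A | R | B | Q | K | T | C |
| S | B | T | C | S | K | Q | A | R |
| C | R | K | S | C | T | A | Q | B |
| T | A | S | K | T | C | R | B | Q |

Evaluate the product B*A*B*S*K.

R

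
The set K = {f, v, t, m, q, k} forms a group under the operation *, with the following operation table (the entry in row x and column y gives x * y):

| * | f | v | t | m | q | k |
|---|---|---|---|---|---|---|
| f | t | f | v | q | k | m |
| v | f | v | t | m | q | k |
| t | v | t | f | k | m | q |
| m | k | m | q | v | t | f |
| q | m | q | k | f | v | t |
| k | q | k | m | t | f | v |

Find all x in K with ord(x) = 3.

{f, t}

Identity is v. Compute the order of each non-identity element by repeated multiplication:
  f: f → t → v  (order 3)
  t: t → f → v  (order 3)
  m: m → v  (order 2)
  q: q → v  (order 2)
  k: k → v  (order 2)
Elements of order 3: {f, t}.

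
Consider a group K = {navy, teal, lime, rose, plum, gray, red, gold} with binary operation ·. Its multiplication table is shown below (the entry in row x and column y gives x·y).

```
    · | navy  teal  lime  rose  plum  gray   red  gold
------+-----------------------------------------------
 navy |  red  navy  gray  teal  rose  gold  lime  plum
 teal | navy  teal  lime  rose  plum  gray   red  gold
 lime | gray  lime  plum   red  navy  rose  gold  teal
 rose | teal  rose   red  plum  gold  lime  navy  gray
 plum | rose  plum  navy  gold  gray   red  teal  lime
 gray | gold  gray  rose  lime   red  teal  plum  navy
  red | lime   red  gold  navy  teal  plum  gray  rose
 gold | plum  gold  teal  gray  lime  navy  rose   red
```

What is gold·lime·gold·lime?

teal

gold·lime = teal
teal·gold = gold
gold·lime = teal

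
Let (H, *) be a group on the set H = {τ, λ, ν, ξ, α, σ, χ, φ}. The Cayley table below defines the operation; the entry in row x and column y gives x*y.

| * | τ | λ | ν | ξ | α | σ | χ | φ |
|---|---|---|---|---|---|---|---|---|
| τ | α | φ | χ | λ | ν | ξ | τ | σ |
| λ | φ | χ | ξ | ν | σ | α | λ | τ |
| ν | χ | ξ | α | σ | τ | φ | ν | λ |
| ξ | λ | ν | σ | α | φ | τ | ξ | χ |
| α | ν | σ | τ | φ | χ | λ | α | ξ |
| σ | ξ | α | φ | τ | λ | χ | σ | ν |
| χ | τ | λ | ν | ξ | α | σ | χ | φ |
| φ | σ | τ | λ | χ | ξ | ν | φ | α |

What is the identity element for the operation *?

χ

The identity e satisfies e*x = x for all x, so its row in the table reproduces the column headers.
Row χ reads: τ, λ, ν, ξ, α, σ, χ, φ — exactly the header order. So χ is the identity.
(Structurally, H here is isomorphic to Z_2 x Z_4.)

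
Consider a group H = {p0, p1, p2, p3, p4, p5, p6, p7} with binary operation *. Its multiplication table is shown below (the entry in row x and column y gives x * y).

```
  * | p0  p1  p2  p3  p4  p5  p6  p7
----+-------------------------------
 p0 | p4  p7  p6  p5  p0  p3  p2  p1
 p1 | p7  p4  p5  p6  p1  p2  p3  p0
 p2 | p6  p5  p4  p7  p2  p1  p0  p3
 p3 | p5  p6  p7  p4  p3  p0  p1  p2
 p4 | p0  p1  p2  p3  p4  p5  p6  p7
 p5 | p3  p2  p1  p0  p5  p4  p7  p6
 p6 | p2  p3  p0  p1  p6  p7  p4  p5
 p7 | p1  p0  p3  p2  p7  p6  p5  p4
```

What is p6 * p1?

p3

Read row p6, column p1: p6 * p1 = p3.
(Structurally, H here is isomorphic to the elementary abelian group (Z_2)^3.)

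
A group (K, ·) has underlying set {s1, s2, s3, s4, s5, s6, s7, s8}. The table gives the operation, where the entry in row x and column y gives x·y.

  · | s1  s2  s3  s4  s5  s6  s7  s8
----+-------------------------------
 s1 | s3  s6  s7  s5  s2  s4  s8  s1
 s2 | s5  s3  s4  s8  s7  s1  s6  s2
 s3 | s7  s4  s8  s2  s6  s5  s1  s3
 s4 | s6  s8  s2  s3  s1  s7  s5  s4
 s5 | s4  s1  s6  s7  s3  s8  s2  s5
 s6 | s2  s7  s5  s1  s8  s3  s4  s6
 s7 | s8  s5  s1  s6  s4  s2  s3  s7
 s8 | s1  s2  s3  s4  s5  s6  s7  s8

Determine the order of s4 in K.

4

The identity element is s8 (its row matches the header).
s4^1 = s4
s4^2 = s4·s4 = s3
s4^3 = s3·s4 = s2
s4^4 = s2·s4 = s8
The first power of s4 equal to the identity is s4^4, so ord(s4) = 4.
(Structurally, K here is isomorphic to the quaternion group Q_8.)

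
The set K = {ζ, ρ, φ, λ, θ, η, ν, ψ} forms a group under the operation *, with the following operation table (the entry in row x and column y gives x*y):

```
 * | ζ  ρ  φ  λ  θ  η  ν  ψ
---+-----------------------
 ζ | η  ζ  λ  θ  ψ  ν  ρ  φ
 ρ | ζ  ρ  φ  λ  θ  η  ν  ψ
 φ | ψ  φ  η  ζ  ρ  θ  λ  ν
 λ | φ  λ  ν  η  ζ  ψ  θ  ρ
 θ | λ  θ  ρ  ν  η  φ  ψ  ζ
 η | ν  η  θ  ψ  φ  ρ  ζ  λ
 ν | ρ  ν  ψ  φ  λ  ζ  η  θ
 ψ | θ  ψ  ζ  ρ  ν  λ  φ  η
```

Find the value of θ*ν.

Read row θ, column ν: θ*ν = ψ.

ψ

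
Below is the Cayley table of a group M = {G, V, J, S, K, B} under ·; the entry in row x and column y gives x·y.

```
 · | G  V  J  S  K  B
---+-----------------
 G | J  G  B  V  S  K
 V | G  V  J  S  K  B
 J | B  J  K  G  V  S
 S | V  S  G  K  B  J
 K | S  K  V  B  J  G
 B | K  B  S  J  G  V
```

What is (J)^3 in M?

V

J^1 = J
J^2 = J·J = K
J^3 = K·J = V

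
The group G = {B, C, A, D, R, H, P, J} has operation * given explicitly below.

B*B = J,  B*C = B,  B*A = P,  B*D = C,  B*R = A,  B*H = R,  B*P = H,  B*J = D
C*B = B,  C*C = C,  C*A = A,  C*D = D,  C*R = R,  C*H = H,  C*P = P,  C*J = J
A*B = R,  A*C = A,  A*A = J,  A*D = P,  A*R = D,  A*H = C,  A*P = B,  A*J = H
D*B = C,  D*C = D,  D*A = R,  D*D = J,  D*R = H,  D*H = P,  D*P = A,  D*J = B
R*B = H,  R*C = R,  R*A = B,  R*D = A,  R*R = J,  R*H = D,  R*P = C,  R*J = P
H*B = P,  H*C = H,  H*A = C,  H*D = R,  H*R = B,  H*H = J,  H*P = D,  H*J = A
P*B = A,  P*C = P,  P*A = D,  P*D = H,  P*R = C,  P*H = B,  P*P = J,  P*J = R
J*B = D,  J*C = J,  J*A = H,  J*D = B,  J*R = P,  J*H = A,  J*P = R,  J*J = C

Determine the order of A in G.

4

The identity element is C (its row matches the header).
A^1 = A
A^2 = A * A = J
A^3 = J * A = H
A^4 = H * A = C
The first power of A equal to the identity is A^4, so ord(A) = 4.
(Structurally, G here is isomorphic to the quaternion group Q_8.)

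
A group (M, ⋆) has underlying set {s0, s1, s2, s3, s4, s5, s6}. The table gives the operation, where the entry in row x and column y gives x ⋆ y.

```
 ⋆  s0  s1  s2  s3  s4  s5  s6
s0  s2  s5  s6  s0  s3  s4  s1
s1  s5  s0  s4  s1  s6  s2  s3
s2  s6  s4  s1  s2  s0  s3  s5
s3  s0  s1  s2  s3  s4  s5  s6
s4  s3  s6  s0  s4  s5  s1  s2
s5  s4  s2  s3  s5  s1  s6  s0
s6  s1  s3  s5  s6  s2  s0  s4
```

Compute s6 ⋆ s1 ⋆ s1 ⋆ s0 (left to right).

s6 ⋆ s1 = s3
s3 ⋆ s1 = s1
s1 ⋆ s0 = s5
(Structurally, M here is isomorphic to the cyclic group Z_7.)

s5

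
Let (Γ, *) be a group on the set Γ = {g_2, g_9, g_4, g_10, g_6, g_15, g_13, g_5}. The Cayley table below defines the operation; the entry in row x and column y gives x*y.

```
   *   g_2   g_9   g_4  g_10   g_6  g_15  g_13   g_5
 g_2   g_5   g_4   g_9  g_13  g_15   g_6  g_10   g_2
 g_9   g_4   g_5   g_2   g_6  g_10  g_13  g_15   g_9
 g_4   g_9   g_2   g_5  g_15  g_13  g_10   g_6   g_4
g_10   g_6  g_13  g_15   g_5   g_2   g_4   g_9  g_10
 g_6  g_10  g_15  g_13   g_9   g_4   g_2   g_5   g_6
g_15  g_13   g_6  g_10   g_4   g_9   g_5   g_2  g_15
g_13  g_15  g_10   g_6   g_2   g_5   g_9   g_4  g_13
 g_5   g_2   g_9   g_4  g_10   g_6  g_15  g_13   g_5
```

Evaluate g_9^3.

g_9

g_9^1 = g_9
g_9^2 = g_9*g_9 = g_5
g_9^3 = g_5*g_9 = g_9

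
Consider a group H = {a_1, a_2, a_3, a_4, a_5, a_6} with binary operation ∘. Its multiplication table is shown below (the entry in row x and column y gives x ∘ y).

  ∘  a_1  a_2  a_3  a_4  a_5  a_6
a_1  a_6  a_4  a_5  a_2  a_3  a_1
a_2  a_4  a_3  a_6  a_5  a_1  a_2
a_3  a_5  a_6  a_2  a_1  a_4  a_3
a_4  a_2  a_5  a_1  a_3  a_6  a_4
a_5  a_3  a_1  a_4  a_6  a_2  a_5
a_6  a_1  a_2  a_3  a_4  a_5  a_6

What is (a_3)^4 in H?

a_3

a_3^1 = a_3
a_3^2 = a_3 ∘ a_3 = a_2
a_3^3 = a_2 ∘ a_3 = a_6
a_3^4 = a_6 ∘ a_3 = a_3
(Structurally, H here is isomorphic to the cyclic group Z_6.)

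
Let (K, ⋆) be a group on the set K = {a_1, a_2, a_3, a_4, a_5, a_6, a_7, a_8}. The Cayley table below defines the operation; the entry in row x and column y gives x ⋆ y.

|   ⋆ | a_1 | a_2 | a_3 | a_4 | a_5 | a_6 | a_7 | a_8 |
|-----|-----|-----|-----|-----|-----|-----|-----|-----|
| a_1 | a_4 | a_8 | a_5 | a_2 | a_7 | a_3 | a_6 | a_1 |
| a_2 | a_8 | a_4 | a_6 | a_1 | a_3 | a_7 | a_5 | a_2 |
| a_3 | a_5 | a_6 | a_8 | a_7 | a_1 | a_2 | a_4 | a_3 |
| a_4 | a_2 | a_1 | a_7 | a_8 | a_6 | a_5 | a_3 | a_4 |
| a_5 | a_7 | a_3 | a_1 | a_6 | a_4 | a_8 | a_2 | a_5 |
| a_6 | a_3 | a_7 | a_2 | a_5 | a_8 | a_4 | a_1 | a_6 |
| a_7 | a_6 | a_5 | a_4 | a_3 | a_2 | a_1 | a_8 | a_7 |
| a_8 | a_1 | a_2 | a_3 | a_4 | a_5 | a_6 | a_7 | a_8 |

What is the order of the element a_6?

The identity element is a_8 (its row matches the header).
a_6^1 = a_6
a_6^2 = a_6 ⋆ a_6 = a_4
a_6^3 = a_4 ⋆ a_6 = a_5
a_6^4 = a_5 ⋆ a_6 = a_8
The first power of a_6 equal to the identity is a_6^4, so ord(a_6) = 4.

4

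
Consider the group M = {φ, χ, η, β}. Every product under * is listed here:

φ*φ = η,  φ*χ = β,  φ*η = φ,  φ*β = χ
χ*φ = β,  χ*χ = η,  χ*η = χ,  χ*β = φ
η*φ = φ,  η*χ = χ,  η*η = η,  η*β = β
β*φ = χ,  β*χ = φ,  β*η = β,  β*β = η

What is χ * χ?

Read row χ, column χ: χ * χ = η.

η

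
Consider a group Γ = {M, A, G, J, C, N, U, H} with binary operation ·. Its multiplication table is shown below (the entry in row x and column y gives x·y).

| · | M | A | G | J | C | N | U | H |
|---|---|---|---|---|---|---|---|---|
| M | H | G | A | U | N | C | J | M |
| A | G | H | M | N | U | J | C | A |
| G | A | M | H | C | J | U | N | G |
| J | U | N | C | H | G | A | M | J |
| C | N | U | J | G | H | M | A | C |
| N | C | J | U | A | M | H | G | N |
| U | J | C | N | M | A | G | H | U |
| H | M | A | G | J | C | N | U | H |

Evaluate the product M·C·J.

M·C = N
N·J = A

A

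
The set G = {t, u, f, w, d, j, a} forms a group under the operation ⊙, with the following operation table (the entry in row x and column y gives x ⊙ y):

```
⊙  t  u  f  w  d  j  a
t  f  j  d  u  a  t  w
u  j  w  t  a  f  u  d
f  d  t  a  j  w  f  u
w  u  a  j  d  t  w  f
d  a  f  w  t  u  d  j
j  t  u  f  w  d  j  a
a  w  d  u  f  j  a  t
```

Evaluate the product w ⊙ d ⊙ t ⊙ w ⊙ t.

t

w ⊙ d = t
t ⊙ t = f
f ⊙ w = j
j ⊙ t = t
(Structurally, G here is isomorphic to the cyclic group Z_7.)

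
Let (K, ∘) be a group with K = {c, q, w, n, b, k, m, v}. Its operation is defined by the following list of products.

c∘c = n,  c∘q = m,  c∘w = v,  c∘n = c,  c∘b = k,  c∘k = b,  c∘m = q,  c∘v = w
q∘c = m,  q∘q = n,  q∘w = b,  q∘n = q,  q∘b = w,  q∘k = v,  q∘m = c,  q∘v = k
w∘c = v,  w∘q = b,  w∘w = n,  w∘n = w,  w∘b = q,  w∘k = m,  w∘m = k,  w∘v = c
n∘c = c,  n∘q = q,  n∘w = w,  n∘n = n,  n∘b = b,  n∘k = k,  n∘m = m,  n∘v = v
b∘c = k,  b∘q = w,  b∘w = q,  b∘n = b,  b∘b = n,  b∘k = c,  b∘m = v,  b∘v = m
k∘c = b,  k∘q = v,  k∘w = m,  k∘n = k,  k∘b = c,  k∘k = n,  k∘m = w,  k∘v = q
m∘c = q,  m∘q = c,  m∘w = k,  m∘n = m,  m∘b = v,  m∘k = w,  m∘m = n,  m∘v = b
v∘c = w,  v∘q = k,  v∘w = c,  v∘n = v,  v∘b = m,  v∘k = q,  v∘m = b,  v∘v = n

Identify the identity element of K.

n

The identity e satisfies e ∘ x = x for all x, so its row in the table reproduces the column headers.
Row n reads: c, q, w, n, b, k, m, v — exactly the header order. So n is the identity.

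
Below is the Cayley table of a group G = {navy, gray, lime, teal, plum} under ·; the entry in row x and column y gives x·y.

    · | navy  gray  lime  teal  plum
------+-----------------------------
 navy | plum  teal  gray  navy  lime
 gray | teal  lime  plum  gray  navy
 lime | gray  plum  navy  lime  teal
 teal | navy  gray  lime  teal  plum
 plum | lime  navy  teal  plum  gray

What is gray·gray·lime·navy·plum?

gray·gray = lime
lime·lime = navy
navy·navy = plum
plum·plum = gray

gray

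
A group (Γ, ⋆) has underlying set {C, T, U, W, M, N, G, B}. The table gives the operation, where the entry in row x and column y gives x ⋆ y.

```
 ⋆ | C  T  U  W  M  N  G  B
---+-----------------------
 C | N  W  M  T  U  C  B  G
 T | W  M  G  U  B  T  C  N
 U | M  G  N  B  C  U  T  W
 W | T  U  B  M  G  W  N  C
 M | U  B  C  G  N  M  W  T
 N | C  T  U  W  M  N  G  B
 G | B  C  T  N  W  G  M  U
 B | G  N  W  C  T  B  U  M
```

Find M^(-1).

First locate the identity: row N matches the header, so N is the identity.
Scan row M for N: M ⋆ M = N. Hence M^(-1) = M.

M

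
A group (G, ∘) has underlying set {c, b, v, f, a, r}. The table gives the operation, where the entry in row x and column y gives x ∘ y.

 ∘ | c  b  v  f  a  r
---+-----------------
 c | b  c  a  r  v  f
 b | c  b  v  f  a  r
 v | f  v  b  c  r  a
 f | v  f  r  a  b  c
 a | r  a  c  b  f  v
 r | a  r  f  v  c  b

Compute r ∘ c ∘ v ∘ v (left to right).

r ∘ c = a
a ∘ v = c
c ∘ v = a

a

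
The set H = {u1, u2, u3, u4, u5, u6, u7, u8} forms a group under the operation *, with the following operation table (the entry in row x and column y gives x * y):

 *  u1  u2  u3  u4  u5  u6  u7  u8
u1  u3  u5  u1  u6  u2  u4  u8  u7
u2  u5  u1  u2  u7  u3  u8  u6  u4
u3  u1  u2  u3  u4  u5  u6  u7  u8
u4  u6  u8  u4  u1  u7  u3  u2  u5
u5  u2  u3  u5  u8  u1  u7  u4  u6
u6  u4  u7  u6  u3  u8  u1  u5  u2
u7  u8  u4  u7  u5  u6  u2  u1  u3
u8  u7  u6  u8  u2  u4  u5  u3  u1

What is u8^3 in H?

u7

u8^1 = u8
u8^2 = u8 * u8 = u1
u8^3 = u1 * u8 = u7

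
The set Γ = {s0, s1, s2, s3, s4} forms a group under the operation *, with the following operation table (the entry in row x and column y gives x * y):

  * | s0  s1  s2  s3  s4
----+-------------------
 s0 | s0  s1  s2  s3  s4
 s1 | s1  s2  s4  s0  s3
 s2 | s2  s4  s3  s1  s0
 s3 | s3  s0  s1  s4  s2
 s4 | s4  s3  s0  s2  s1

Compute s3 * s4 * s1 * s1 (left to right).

s3 * s4 = s2
s2 * s1 = s4
s4 * s1 = s3

s3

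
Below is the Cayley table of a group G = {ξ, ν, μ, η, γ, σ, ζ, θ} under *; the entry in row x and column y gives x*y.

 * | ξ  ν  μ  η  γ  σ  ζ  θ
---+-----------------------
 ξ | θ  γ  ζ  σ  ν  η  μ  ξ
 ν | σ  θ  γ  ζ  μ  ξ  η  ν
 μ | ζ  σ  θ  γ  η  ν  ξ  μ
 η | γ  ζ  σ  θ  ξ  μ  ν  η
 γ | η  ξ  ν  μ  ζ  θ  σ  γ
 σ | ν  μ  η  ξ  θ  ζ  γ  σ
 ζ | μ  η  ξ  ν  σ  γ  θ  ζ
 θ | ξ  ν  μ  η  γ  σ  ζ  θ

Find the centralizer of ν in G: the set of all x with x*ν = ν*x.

{ζ, η, θ, ν}

Compare row ν with column ν entry by entry.
η*ν = ζ = ν*η, so η commutes with ν.
σ*ν = μ but ν*σ = ξ, so σ does not.
Collecting the elements that commute with ν: C(ν) = {ζ, η, θ, ν}.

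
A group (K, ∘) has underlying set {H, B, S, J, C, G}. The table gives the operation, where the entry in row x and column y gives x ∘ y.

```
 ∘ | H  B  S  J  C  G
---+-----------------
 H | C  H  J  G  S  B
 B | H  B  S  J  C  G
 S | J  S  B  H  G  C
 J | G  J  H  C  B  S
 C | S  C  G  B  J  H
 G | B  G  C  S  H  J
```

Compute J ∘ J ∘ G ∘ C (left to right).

J ∘ J = C
C ∘ G = H
H ∘ C = S

S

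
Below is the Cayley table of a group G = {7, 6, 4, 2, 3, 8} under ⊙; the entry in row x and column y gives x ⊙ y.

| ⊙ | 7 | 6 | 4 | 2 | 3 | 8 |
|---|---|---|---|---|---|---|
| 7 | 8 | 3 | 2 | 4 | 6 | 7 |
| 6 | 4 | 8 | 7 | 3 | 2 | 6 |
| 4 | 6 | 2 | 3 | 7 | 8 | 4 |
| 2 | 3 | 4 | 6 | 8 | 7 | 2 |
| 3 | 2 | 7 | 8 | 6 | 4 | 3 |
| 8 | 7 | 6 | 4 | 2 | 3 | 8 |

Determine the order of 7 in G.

The identity element is 8 (its row matches the header).
7^1 = 7
7^2 = 7 ⊙ 7 = 8
The first power of 7 equal to the identity is 7^2, so ord(7) = 2.

2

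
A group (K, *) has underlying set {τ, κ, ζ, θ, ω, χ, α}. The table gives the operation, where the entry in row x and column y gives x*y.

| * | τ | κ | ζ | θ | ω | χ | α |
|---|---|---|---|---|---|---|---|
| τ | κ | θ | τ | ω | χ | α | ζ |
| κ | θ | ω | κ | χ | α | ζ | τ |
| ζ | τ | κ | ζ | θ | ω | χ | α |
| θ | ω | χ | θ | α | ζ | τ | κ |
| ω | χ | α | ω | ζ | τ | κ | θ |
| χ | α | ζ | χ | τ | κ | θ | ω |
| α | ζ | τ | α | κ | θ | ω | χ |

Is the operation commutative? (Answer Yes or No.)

Check whether the table is symmetric across its main diagonal.
Every entry (row x, col y) equals the entry (row y, col x), so K is abelian.

Yes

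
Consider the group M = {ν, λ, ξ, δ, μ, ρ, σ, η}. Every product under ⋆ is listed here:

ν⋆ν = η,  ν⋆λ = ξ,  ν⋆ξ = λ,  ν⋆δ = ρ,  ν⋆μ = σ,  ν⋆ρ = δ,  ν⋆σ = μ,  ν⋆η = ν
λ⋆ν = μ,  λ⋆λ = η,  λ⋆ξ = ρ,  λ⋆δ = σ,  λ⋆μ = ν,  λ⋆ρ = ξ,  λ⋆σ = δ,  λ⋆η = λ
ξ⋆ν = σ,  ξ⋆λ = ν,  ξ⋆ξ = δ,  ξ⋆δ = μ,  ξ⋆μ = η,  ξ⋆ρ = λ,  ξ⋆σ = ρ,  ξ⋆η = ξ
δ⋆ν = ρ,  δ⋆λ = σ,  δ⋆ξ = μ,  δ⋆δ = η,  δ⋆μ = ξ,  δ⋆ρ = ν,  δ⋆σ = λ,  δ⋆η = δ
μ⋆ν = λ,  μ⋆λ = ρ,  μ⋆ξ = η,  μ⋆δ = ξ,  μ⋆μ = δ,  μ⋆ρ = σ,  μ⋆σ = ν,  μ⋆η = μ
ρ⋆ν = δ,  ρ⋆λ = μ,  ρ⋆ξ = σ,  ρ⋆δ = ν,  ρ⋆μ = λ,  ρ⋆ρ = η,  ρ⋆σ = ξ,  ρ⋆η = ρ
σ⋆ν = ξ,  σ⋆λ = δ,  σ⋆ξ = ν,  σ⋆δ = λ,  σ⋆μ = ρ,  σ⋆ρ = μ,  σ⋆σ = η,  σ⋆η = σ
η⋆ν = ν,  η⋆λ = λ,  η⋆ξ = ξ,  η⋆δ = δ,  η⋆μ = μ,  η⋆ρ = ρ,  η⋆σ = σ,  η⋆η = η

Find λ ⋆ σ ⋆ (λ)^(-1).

The identity is η. In row λ, the entry η sits in column λ, so λ^(-1) = λ.
λ ⋆ σ = δ
δ ⋆ λ = σ

σ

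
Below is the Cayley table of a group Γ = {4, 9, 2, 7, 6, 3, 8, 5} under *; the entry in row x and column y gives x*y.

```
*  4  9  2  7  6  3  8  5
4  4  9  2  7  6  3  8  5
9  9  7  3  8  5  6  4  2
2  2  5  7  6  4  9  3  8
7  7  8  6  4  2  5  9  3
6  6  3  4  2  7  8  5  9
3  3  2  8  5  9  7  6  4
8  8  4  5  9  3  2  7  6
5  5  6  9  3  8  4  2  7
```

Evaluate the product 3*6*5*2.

3*6 = 9
9*5 = 2
2*2 = 7

7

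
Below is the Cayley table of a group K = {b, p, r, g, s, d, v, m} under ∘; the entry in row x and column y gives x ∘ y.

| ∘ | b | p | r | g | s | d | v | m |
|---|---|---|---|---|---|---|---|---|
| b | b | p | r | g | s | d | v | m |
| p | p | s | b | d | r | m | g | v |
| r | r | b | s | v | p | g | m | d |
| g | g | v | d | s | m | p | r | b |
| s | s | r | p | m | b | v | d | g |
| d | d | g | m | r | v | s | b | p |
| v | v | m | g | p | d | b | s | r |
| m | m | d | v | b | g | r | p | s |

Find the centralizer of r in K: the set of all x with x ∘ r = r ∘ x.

Compare row r with column r entry by entry.
s ∘ r = p = r ∘ s, so s commutes with r.
v ∘ r = g but r ∘ v = m, so v does not.
Collecting the elements that commute with r: C(r) = {b, p, r, s}.

{b, p, r, s}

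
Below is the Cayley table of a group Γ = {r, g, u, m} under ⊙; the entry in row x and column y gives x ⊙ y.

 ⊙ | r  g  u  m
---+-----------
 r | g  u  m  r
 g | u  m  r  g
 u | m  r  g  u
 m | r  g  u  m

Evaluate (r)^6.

r^1 = r
r^2 = r ⊙ r = g
r^3 = g ⊙ r = u
r^4 = u ⊙ r = m
r^5 = m ⊙ r = r
r^6 = r ⊙ r = g

g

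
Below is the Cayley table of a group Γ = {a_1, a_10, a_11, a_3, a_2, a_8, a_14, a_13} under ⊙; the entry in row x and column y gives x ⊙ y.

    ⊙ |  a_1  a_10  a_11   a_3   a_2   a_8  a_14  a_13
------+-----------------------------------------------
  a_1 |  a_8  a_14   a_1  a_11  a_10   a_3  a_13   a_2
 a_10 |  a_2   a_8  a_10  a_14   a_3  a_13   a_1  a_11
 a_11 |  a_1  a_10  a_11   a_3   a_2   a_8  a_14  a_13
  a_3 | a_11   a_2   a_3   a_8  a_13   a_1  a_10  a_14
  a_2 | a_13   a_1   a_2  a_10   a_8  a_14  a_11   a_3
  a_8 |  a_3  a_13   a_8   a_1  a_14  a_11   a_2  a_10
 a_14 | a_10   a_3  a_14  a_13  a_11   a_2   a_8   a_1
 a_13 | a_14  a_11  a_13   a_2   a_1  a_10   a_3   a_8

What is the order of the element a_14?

The identity element is a_11 (its row matches the header).
a_14^1 = a_14
a_14^2 = a_14 ⊙ a_14 = a_8
a_14^3 = a_8 ⊙ a_14 = a_2
a_14^4 = a_2 ⊙ a_14 = a_11
The first power of a_14 equal to the identity is a_14^4, so ord(a_14) = 4.

4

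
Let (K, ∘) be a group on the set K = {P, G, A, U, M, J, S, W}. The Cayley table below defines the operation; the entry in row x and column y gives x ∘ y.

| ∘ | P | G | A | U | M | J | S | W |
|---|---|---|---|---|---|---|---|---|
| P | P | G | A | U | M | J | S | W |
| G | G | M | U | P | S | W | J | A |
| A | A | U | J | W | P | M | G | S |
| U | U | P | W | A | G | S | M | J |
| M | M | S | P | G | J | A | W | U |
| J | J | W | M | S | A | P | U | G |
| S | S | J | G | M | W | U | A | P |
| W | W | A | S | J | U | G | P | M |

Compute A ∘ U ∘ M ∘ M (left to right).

A ∘ U = W
W ∘ M = U
U ∘ M = G

G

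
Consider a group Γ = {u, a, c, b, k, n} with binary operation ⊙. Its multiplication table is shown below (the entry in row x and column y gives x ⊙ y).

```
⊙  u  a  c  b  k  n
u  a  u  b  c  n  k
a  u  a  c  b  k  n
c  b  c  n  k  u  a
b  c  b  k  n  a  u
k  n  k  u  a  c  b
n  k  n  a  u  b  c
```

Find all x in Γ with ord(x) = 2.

Identity is a. Compute the order of each non-identity element by repeated multiplication:
  u: u → a  (order 2)
  c: c → n → a  (order 3)
  b: b → n → u → c → k → a  (order 6)
  k: k → c → u → n → b → a  (order 6)
  n: n → c → a  (order 3)
Elements of order 2: {u}.

{u}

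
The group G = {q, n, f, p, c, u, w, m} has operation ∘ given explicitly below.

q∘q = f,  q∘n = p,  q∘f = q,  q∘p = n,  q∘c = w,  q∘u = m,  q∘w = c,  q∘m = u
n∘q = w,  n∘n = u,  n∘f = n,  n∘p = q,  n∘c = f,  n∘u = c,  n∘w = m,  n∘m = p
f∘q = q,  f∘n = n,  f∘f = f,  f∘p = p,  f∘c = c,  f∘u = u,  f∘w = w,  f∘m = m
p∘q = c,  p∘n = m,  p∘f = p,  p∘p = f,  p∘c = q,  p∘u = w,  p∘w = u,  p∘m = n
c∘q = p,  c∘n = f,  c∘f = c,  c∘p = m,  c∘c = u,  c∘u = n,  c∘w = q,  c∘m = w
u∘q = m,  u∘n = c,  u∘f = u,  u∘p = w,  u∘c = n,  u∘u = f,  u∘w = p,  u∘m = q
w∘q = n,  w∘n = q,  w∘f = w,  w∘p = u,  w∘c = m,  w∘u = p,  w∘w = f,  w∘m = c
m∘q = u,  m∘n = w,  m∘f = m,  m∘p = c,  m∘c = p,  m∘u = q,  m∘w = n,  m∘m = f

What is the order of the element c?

4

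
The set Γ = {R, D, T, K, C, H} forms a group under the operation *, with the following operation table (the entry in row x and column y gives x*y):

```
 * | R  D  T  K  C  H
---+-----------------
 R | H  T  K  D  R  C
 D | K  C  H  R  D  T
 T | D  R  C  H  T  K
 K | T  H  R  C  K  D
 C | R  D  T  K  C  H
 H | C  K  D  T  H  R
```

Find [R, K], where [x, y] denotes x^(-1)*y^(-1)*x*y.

Identity is C; from the table R^(-1) = H and K^(-1) = K.
H*K = T
T*R = D
D*K = R

R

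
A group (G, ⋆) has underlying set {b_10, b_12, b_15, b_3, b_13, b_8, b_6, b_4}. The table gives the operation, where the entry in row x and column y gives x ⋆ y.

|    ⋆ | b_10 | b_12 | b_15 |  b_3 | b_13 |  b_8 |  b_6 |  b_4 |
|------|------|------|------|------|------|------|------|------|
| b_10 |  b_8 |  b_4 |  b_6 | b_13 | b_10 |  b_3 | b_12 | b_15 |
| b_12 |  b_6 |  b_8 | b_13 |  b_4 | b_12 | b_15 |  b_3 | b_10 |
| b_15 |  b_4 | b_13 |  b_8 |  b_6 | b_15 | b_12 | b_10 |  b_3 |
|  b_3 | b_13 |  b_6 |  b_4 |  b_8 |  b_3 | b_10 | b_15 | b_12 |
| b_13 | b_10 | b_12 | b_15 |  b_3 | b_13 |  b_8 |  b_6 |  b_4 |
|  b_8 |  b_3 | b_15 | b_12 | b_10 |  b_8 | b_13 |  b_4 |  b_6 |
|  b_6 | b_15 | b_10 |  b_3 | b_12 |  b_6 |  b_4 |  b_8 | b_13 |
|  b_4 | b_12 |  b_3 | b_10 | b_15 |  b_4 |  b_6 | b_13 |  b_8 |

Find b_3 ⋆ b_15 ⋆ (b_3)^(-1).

b_12

The identity is b_13. In row b_3, the entry b_13 sits in column b_10, so b_3^(-1) = b_10.
b_3 ⋆ b_15 = b_4
b_4 ⋆ b_10 = b_12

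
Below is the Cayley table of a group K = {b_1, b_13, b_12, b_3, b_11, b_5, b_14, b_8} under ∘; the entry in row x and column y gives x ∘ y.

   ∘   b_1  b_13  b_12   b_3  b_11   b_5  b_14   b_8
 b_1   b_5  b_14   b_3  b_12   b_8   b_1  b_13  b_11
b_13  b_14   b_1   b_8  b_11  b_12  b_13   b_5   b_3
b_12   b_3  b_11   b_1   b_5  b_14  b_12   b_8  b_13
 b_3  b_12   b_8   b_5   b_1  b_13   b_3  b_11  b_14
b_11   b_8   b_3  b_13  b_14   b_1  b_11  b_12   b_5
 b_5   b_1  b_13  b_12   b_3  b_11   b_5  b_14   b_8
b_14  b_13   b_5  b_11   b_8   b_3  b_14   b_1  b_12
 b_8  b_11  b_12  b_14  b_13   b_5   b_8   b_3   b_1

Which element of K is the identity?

b_5

The identity e satisfies e ∘ x = x for all x, so its row in the table reproduces the column headers.
Row b_5 reads: b_1, b_13, b_12, b_3, b_11, b_5, b_14, b_8 — exactly the header order. So b_5 is the identity.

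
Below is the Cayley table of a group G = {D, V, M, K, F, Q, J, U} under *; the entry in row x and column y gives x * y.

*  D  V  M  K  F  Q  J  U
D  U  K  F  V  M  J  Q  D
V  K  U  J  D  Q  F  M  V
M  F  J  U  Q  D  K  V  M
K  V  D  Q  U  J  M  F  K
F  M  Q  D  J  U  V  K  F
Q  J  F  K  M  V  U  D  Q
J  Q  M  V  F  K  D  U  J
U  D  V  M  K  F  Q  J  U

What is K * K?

U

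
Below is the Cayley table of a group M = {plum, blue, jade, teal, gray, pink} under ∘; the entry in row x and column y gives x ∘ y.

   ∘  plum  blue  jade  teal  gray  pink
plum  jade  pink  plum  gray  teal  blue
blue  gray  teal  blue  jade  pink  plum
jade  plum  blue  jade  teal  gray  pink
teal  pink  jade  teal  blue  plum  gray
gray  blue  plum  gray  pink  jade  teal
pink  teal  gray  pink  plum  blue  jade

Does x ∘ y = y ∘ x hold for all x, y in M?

No

blue ∘ plum = gray but plum ∘ blue = pink.
Since blue and plum do not commute, M is not abelian.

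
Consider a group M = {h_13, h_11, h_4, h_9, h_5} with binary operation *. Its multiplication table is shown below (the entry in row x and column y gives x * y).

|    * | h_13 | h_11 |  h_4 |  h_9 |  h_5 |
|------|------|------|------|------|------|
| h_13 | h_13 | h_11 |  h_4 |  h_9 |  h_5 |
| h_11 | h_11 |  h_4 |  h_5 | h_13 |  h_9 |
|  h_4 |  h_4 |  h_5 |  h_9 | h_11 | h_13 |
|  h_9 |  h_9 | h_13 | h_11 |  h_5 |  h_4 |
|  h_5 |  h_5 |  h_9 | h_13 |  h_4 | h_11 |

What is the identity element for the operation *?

h_13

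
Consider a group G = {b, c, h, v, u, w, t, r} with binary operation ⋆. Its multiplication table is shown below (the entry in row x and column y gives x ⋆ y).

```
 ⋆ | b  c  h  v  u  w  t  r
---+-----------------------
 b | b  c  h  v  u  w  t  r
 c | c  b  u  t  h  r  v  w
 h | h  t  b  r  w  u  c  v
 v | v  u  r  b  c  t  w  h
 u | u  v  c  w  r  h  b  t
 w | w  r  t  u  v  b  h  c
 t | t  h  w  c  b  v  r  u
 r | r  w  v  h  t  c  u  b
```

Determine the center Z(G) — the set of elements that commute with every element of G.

{b, r}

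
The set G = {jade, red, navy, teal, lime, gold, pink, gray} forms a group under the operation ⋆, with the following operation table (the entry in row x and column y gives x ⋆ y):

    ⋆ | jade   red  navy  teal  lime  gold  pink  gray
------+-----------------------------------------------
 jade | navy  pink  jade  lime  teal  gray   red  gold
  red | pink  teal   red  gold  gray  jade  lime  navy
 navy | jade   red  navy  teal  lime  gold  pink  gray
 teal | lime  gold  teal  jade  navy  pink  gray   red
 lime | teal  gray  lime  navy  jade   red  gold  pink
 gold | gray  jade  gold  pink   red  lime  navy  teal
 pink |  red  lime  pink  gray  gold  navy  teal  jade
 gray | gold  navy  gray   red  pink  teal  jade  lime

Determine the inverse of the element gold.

First locate the identity: row navy matches the header, so navy is the identity.
Scan row gold for navy: gold ⋆ pink = navy. Hence gold^(-1) = pink.

pink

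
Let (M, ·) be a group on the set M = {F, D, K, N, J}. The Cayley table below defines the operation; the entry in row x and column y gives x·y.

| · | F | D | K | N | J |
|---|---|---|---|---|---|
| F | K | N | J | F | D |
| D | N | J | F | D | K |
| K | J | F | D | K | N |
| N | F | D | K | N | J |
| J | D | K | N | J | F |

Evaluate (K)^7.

D

K^1 = K
K^2 = K·K = D
K^3 = D·K = F
K^4 = F·K = J
K^5 = J·K = N
K^6 = N·K = K
K^7 = K·K = D
(Structurally, M here is isomorphic to the cyclic group Z_5.)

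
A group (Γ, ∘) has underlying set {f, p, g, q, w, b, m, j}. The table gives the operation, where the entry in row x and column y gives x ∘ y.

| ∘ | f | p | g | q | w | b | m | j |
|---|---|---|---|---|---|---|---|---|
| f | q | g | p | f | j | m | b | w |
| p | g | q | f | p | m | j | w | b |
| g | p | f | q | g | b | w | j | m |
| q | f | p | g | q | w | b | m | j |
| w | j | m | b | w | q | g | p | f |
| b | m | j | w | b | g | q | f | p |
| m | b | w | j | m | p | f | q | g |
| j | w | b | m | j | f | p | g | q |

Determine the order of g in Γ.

The identity element is q (its row matches the header).
g^1 = g
g^2 = g ∘ g = q
The first power of g equal to the identity is g^2, so ord(g) = 2.
(Structurally, Γ here is isomorphic to the elementary abelian group (Z_2)^3.)

2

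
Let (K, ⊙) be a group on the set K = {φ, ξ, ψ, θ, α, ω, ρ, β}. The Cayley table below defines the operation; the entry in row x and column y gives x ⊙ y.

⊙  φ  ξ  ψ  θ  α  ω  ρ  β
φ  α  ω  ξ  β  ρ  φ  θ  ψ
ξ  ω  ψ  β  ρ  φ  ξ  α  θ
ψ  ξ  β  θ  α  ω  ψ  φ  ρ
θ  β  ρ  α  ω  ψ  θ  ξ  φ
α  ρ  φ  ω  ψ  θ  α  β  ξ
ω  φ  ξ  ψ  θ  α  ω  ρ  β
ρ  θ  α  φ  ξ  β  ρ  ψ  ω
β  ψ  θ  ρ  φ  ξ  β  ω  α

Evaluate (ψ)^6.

θ

ψ^1 = ψ
ψ^2 = ψ ⊙ ψ = θ
ψ^3 = θ ⊙ ψ = α
ψ^4 = α ⊙ ψ = ω
ψ^5 = ω ⊙ ψ = ψ
ψ^6 = ψ ⊙ ψ = θ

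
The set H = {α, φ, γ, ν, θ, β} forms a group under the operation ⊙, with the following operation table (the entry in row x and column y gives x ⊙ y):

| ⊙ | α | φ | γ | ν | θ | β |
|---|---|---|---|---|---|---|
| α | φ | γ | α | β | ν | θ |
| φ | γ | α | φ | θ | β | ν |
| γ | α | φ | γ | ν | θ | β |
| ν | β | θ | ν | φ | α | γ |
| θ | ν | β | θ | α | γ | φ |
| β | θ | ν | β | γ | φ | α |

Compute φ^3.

φ^1 = φ
φ^2 = φ ⊙ φ = α
φ^3 = α ⊙ φ = γ

γ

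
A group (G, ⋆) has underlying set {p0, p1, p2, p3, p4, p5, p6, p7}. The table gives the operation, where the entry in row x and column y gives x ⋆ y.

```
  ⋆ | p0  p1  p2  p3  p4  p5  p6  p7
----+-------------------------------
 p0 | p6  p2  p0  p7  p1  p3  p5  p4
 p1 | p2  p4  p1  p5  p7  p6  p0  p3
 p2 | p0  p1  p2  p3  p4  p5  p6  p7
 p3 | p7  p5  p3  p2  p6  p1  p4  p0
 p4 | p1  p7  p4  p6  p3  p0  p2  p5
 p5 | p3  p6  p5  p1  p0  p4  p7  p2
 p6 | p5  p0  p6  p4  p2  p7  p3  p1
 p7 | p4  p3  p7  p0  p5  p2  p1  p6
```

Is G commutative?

Yes

Check whether the table is symmetric across its main diagonal.
Every entry (row x, col y) equals the entry (row y, col x), so G is abelian.
(In fact G ≅ the cyclic group Z_8.)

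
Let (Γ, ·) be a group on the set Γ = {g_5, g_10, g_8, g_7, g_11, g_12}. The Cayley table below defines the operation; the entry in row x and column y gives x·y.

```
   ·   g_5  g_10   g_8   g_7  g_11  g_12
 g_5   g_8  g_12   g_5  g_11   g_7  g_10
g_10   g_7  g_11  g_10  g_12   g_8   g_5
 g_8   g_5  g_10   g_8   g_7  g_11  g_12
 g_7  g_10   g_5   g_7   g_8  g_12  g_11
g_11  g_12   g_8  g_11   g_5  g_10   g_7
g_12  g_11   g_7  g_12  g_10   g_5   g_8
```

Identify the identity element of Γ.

The identity e satisfies e·x = x for all x, so its row in the table reproduces the column headers.
Row g_8 reads: g_5, g_10, g_8, g_7, g_11, g_12 — exactly the header order. So g_8 is the identity.

g_8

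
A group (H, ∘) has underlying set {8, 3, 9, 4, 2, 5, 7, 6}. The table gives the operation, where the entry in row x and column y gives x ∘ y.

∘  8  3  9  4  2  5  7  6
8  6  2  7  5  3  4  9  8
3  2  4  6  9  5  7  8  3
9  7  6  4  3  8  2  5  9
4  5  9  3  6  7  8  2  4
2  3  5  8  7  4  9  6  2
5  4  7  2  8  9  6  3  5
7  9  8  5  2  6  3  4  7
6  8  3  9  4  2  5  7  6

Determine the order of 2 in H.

The identity element is 6 (its row matches the header).
2^1 = 2
2^2 = 2 ∘ 2 = 4
2^3 = 4 ∘ 2 = 7
2^4 = 7 ∘ 2 = 6
The first power of 2 equal to the identity is 2^4, so ord(2) = 4.
(Structurally, H here is isomorphic to Z_2 x Z_4.)

4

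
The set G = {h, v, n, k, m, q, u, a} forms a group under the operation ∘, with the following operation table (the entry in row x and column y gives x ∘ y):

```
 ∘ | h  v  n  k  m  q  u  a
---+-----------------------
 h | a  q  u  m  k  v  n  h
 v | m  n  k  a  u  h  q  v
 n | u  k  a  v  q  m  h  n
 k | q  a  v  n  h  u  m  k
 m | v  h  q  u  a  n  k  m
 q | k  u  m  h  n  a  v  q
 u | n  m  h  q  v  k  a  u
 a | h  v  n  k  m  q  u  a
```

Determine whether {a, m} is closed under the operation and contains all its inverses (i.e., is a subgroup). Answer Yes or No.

{a, m} contains the identity a.
Checking products: every product of two elements of {a, m} (read from the table) lies in {a, m}, so the set is closed.
In a finite group, a nonempty closed subset is a subgroup. So {a, m} ≤ G.

Yes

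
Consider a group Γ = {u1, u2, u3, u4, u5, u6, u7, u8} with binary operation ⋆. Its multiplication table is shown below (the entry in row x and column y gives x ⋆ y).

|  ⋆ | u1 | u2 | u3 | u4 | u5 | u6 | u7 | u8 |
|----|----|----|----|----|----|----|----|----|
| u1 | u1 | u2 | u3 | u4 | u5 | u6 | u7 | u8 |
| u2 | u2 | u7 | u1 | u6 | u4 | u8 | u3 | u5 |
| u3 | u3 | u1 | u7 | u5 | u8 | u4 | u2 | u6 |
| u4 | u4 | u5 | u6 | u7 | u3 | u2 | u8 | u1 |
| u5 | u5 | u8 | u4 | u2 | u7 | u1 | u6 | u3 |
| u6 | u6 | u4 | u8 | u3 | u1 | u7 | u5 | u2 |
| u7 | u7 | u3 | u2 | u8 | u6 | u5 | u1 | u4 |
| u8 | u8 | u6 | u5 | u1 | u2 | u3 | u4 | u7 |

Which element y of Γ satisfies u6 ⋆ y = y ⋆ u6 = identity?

u5

First locate the identity: row u1 matches the header, so u1 is the identity.
Scan row u6 for u1: u6 ⋆ u5 = u1. Hence u6^(-1) = u5.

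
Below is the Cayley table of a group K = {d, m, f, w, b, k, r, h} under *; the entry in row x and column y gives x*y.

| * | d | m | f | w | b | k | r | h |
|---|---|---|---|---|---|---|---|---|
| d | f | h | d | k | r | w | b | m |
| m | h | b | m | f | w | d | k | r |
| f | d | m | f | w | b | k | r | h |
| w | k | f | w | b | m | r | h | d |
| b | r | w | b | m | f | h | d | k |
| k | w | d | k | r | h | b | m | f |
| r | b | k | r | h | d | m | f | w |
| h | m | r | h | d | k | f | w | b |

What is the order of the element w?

4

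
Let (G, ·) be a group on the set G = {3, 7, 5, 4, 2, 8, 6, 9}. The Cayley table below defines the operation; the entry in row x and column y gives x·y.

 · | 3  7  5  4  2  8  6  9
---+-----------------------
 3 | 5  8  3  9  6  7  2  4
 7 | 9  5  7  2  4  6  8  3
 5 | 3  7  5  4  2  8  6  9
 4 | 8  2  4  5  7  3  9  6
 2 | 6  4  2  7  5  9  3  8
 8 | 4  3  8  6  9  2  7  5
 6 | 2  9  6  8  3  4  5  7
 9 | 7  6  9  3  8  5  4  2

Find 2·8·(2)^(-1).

8

The identity is 5. In row 2, the entry 5 sits in column 2, so 2^(-1) = 2.
2·8 = 9
9·2 = 8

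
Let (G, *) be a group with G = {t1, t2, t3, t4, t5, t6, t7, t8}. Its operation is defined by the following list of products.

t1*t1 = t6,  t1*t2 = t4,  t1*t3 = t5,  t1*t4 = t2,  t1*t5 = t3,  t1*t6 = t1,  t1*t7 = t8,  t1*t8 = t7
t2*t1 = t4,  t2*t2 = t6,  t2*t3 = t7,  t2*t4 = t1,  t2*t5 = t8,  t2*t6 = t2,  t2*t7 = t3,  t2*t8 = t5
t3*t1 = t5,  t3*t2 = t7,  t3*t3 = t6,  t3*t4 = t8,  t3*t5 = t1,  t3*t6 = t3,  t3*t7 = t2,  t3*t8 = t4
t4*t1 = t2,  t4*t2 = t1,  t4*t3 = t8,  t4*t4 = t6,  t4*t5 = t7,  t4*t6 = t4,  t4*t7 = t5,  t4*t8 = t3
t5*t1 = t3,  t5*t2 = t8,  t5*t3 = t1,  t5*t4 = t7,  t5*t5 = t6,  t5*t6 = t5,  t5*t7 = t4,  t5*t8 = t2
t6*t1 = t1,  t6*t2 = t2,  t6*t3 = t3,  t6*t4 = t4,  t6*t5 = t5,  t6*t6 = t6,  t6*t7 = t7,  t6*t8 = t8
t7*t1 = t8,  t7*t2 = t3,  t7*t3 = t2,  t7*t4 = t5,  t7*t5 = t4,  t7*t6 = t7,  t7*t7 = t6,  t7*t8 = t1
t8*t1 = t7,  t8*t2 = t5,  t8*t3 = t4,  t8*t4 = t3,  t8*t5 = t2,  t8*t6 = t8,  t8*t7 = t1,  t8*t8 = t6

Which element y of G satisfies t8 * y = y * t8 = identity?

First locate the identity: row t6 matches the header, so t6 is the identity.
Scan row t8 for t6: t8 * t8 = t6. Hence t8^(-1) = t8.
(Structurally, G here is isomorphic to the elementary abelian group (Z_2)^3.)

t8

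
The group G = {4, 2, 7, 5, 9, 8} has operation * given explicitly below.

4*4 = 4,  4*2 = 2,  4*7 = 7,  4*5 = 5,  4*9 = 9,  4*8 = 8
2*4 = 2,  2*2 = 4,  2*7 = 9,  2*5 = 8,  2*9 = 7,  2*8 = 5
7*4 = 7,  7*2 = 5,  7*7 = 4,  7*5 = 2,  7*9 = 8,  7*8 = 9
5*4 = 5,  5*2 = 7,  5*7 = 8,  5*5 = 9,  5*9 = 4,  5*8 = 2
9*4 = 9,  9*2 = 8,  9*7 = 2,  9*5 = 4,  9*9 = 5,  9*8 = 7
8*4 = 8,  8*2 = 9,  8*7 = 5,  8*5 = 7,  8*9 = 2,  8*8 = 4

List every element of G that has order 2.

Identity is 4. Compute the order of each non-identity element by repeated multiplication:
  2: 2 → 4  (order 2)
  7: 7 → 4  (order 2)
  5: 5 → 9 → 4  (order 3)
  9: 9 → 5 → 4  (order 3)
  8: 8 → 4  (order 2)
Elements of order 2: {2, 7, 8}.

{2, 7, 8}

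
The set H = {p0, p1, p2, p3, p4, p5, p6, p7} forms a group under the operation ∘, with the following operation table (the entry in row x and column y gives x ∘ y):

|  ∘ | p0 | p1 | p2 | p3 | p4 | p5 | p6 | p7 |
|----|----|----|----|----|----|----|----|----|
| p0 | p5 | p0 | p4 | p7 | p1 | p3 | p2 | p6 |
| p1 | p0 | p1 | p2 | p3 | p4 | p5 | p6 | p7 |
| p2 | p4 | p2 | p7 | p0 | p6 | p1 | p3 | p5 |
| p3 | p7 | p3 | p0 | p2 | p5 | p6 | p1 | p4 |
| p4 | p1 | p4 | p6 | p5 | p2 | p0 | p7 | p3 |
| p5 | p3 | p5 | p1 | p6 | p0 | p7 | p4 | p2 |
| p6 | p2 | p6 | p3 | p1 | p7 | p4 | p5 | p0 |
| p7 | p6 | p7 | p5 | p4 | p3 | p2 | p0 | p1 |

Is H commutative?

Yes

Check whether the table is symmetric across its main diagonal.
Every entry (row x, col y) equals the entry (row y, col x), so H is abelian.
(In fact H ≅ the cyclic group Z_8.)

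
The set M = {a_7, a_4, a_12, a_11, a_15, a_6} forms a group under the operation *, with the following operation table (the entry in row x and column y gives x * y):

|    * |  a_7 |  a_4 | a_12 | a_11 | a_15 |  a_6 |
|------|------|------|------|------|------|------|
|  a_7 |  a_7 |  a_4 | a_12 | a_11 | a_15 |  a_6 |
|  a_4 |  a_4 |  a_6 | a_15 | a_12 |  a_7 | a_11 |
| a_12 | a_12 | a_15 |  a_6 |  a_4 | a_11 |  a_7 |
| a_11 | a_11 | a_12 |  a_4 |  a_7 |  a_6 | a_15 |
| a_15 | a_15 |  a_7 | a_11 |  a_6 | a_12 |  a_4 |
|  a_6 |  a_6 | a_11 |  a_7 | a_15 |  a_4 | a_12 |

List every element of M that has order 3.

{a_12, a_6}

Identity is a_7. Compute the order of each non-identity element by repeated multiplication:
  a_4: a_4 → a_6 → a_11 → a_12 → a_15 → a_7  (order 6)
  a_12: a_12 → a_6 → a_7  (order 3)
  a_11: a_11 → a_7  (order 2)
  a_15: a_15 → a_12 → a_11 → a_6 → a_4 → a_7  (order 6)
  a_6: a_6 → a_12 → a_7  (order 3)
Elements of order 3: {a_12, a_6}.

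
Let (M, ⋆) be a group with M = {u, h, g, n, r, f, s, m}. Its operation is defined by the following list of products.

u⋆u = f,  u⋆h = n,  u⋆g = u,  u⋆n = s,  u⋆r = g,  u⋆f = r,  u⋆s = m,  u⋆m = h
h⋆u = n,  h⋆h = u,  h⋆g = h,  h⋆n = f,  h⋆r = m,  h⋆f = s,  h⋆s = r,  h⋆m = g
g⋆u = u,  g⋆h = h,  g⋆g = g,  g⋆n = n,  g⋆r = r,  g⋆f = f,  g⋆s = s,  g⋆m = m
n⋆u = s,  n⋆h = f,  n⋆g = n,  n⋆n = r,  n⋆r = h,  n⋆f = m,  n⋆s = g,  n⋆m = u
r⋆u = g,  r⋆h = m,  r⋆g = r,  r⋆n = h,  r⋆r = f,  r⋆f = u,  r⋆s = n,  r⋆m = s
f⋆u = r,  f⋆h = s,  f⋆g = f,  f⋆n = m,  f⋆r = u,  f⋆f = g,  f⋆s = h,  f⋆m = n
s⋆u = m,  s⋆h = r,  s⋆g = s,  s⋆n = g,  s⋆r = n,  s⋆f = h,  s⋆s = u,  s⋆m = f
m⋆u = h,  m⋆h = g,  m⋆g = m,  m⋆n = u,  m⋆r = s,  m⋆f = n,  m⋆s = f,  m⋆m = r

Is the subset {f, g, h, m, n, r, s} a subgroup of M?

m ⋆ n = u, which is not in {f, g, h, m, n, r, s}.
The subset is not closed under ⋆, so it is not a subgroup.

No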